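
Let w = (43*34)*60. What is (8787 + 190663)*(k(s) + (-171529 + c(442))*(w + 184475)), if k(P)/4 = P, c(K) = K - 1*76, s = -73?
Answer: -9292318273207650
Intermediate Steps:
c(K) = -76 + K (c(K) = K - 76 = -76 + K)
k(P) = 4*P
w = 87720 (w = 1462*60 = 87720)
(8787 + 190663)*(k(s) + (-171529 + c(442))*(w + 184475)) = (8787 + 190663)*(4*(-73) + (-171529 + (-76 + 442))*(87720 + 184475)) = 199450*(-292 + (-171529 + 366)*272195) = 199450*(-292 - 171163*272195) = 199450*(-292 - 46589712785) = 199450*(-46589713077) = -9292318273207650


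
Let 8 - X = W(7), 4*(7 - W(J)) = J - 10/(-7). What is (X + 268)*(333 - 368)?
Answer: -37955/4 ≈ -9488.8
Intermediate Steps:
W(J) = 93/14 - J/4 (W(J) = 7 - (J - 10/(-7))/4 = 7 - (J - 10*(-1/7))/4 = 7 - (J + 10/7)/4 = 7 - (10/7 + J)/4 = 7 + (-5/14 - J/4) = 93/14 - J/4)
X = 87/28 (X = 8 - (93/14 - 1/4*7) = 8 - (93/14 - 7/4) = 8 - 1*137/28 = 8 - 137/28 = 87/28 ≈ 3.1071)
(X + 268)*(333 - 368) = (87/28 + 268)*(333 - 368) = (7591/28)*(-35) = -37955/4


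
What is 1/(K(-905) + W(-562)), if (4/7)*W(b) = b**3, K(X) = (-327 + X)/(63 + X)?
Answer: -421/130776313038 ≈ -3.2192e-9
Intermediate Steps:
K(X) = (-327 + X)/(63 + X)
W(b) = 7*b**3/4
1/(K(-905) + W(-562)) = 1/((-327 - 905)/(63 - 905) + (7/4)*(-562)**3) = 1/(-1232/(-842) + (7/4)*(-177504328)) = 1/(-1/842*(-1232) - 310632574) = 1/(616/421 - 310632574) = 1/(-130776313038/421) = -421/130776313038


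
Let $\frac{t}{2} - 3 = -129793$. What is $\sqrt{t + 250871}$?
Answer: $i \sqrt{8709} \approx 93.322 i$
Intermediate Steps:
$t = -259580$ ($t = 6 + 2 \left(-129793\right) = 6 - 259586 = -259580$)
$\sqrt{t + 250871} = \sqrt{-259580 + 250871} = \sqrt{-8709} = i \sqrt{8709}$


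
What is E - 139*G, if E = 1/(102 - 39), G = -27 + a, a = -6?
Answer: 288982/63 ≈ 4587.0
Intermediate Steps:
G = -33 (G = -27 - 6 = -33)
E = 1/63 ≈ 0.015873
E - 139*G = 1/63 - 139*(-33) = 1/63 + 4587 = 288982/63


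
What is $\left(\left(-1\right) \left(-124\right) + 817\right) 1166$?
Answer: $1097206$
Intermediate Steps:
$\left(\left(-1\right) \left(-124\right) + 817\right) 1166 = \left(124 + 817\right) 1166 = 941 \cdot 1166 = 1097206$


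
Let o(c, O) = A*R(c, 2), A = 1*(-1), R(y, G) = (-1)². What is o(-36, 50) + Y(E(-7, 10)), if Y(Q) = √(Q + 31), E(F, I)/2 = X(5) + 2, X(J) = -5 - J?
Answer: -1 + √15 ≈ 2.8730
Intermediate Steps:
R(y, G) = 1
A = -1
E(F, I) = -16 (E(F, I) = 2*((-5 - 1*5) + 2) = 2*((-5 - 5) + 2) = 2*(-10 + 2) = 2*(-8) = -16)
o(c, O) = -1 (o(c, O) = -1*1 = -1)
Y(Q) = √(31 + Q)
o(-36, 50) + Y(E(-7, 10)) = -1 + √(31 - 16) = -1 + √15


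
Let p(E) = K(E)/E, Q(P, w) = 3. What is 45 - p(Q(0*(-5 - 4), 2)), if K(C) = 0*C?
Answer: 45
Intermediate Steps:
K(C) = 0
p(E) = 0 (p(E) = 0/E = 0)
45 - p(Q(0*(-5 - 4), 2)) = 45 - 1*0 = 45 + 0 = 45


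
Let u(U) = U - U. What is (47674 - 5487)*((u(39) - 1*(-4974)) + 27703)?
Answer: 1378544599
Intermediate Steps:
u(U) = 0
(47674 - 5487)*((u(39) - 1*(-4974)) + 27703) = (47674 - 5487)*((0 - 1*(-4974)) + 27703) = 42187*((0 + 4974) + 27703) = 42187*(4974 + 27703) = 42187*32677 = 1378544599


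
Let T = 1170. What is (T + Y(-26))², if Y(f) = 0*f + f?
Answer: 1308736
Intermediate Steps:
Y(f) = f (Y(f) = 0 + f = f)
(T + Y(-26))² = (1170 - 26)² = 1144² = 1308736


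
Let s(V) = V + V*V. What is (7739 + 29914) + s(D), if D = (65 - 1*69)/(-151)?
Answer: 858526673/22801 ≈ 37653.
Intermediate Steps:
D = 4/151 (D = (65 - 69)*(-1/151) = -4*(-1/151) = 4/151 ≈ 0.026490)
s(V) = V + V²
(7739 + 29914) + s(D) = (7739 + 29914) + 4*(1 + 4/151)/151 = 37653 + (4/151)*(155/151) = 37653 + 620/22801 = 858526673/22801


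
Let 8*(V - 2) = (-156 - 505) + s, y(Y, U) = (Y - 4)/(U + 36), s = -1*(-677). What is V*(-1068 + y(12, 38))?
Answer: -158048/37 ≈ -4271.6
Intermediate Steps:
s = 677
y(Y, U) = (-4 + Y)/(36 + U)
V = 4 (V = 2 + ((-156 - 505) + 677)/8 = 2 + (-661 + 677)/8 = 2 + (⅛)*16 = 2 + 2 = 4)
V*(-1068 + y(12, 38)) = 4*(-1068 + (-4 + 12)/(36 + 38)) = 4*(-1068 + 8/74) = 4*(-1068 + (1/74)*8) = 4*(-1068 + 4/37) = 4*(-39512/37) = -158048/37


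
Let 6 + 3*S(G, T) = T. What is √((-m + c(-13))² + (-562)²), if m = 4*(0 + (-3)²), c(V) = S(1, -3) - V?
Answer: 2*√79130 ≈ 562.60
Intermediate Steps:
S(G, T) = -2 + T/3
c(V) = -3 - V (c(V) = (-2 + (⅓)*(-3)) - V = (-2 - 1) - V = -3 - V)
m = 36 (m = 4*(0 + 9) = 4*9 = 36)
√((-m + c(-13))² + (-562)²) = √((-1*36 + (-3 - 1*(-13)))² + (-562)²) = √((-36 + (-3 + 13))² + 315844) = √((-36 + 10)² + 315844) = √((-26)² + 315844) = √(676 + 315844) = √316520 = 2*√79130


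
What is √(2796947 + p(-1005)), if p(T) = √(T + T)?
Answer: √(2796947 + I*√2010) ≈ 1672.4 + 0.01*I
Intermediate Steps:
p(T) = √2*√T (p(T) = √(2*T) = √2*√T)
√(2796947 + p(-1005)) = √(2796947 + √2*√(-1005)) = √(2796947 + √2*(I*√1005)) = √(2796947 + I*√2010)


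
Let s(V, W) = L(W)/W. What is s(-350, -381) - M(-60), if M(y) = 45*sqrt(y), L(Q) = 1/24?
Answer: -1/9144 - 90*I*sqrt(15) ≈ -0.00010936 - 348.57*I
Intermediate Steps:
L(Q) = 1/24
s(V, W) = 1/(24*W)
s(-350, -381) - M(-60) = (1/24)/(-381) - 45*sqrt(-60) = (1/24)*(-1/381) - 45*2*I*sqrt(15) = -1/9144 - 90*I*sqrt(15)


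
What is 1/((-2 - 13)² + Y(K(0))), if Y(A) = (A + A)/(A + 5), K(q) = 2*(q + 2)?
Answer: 9/2033 ≈ 0.0044270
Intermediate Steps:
K(q) = 4 + 2*q (K(q) = 2*(2 + q) = 4 + 2*q)
Y(A) = 2*A/(5 + A) (Y(A) = (2*A)/(5 + A) = 2*A/(5 + A))
1/((-2 - 13)² + Y(K(0))) = 1/((-2 - 13)² + 2*(4 + 2*0)/(5 + (4 + 2*0))) = 1/((-15)² + 2*(4 + 0)/(5 + (4 + 0))) = 1/(225 + 2*4/(5 + 4)) = 1/(225 + 2*4/9) = 1/(225 + 2*4*(⅑)) = 1/(225 + 8/9) = 1/(2033/9) = 9/2033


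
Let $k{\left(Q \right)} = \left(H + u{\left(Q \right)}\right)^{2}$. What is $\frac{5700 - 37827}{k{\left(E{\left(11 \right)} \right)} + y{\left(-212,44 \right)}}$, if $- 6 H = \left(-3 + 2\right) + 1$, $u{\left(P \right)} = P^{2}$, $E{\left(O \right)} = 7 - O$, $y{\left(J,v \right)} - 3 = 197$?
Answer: $- \frac{10709}{152} \approx -70.454$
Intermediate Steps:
$y{\left(J,v \right)} = 200$ ($y{\left(J,v \right)} = 3 + 197 = 200$)
$H = 0$ ($H = - \frac{\left(-3 + 2\right) + 1}{6} = - \frac{-1 + 1}{6} = \left(- \frac{1}{6}\right) 0 = 0$)
$k{\left(Q \right)} = Q^{4}$ ($k{\left(Q \right)} = \left(0 + Q^{2}\right)^{2} = \left(Q^{2}\right)^{2} = Q^{4}$)
$\frac{5700 - 37827}{k{\left(E{\left(11 \right)} \right)} + y{\left(-212,44 \right)}} = \frac{5700 - 37827}{\left(7 - 11\right)^{4} + 200} = - \frac{32127}{\left(7 - 11\right)^{4} + 200} = - \frac{32127}{\left(-4\right)^{4} + 200} = - \frac{32127}{256 + 200} = - \frac{32127}{456} = \left(-32127\right) \frac{1}{456} = - \frac{10709}{152}$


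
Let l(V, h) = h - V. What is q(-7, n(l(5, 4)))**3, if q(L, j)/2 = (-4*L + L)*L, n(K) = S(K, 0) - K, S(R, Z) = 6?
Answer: -25412184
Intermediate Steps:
n(K) = 6 - K
q(L, j) = -6*L**2 (q(L, j) = 2*((-4*L + L)*L) = 2*((-3*L)*L) = 2*(-3*L**2) = -6*L**2)
q(-7, n(l(5, 4)))**3 = (-6*(-7)**2)**3 = (-6*49)**3 = (-294)**3 = -25412184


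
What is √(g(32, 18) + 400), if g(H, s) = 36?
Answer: 2*√109 ≈ 20.881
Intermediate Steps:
√(g(32, 18) + 400) = √(36 + 400) = √436 = 2*√109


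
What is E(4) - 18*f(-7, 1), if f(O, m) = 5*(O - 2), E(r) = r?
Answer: 814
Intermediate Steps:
f(O, m) = -10 + 5*O (f(O, m) = 5*(-2 + O) = -10 + 5*O)
E(4) - 18*f(-7, 1) = 4 - 18*(-10 + 5*(-7)) = 4 - 18*(-10 - 35) = 4 - 18*(-45) = 4 + 810 = 814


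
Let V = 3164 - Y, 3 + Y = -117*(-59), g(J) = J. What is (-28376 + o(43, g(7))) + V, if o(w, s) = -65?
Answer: -32177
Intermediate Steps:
Y = 6900 (Y = -3 - 117*(-59) = -3 + 6903 = 6900)
V = -3736 (V = 3164 - 1*6900 = 3164 - 6900 = -3736)
(-28376 + o(43, g(7))) + V = (-28376 - 65) - 3736 = -28441 - 3736 = -32177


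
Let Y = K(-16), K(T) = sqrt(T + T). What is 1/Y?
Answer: -I*sqrt(2)/8 ≈ -0.17678*I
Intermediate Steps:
K(T) = sqrt(2)*sqrt(T) (K(T) = sqrt(2*T) = sqrt(2)*sqrt(T))
Y = 4*I*sqrt(2) (Y = sqrt(2)*sqrt(-16) = sqrt(2)*(4*I) = 4*I*sqrt(2) ≈ 5.6569*I)
1/Y = 1/(4*I*sqrt(2)) = -I*sqrt(2)/8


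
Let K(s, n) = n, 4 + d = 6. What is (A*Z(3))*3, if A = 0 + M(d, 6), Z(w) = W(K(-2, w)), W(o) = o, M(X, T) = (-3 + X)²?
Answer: 9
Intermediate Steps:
d = 2 (d = -4 + 6 = 2)
Z(w) = w
A = 1 (A = 0 + (-3 + 2)² = 0 + (-1)² = 0 + 1 = 1)
(A*Z(3))*3 = (1*3)*3 = 3*3 = 9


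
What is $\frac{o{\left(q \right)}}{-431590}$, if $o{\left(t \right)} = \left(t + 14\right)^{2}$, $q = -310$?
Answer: $- \frac{43808}{215795} \approx -0.20301$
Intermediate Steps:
$o{\left(t \right)} = \left(14 + t\right)^{2}$
$\frac{o{\left(q \right)}}{-431590} = \frac{\left(14 - 310\right)^{2}}{-431590} = \left(-296\right)^{2} \left(- \frac{1}{431590}\right) = 87616 \left(- \frac{1}{431590}\right) = - \frac{43808}{215795}$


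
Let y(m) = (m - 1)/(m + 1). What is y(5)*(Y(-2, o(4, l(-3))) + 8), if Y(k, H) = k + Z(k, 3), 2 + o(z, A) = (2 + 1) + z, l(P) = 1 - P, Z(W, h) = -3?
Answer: 2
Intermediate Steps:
o(z, A) = 1 + z (o(z, A) = -2 + ((2 + 1) + z) = -2 + (3 + z) = 1 + z)
y(m) = (-1 + m)/(1 + m)
Y(k, H) = -3 + k (Y(k, H) = k - 3 = -3 + k)
y(5)*(Y(-2, o(4, l(-3))) + 8) = ((-1 + 5)/(1 + 5))*((-3 - 2) + 8) = (4/6)*(-5 + 8) = ((1/6)*4)*3 = (2/3)*3 = 2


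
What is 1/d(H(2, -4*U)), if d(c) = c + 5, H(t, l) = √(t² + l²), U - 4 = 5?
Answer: -1/255 + 2*√13/255 ≈ 0.024357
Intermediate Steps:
U = 9 (U = 4 + 5 = 9)
H(t, l) = √(l² + t²)
d(c) = 5 + c
1/d(H(2, -4*U)) = 1/(5 + √((-4*9)² + 2²)) = 1/(5 + √((-36)² + 4)) = 1/(5 + √(1296 + 4)) = 1/(5 + √1300) = 1/(5 + 10*√13)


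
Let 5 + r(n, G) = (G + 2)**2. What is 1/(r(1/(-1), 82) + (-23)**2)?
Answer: 1/7580 ≈ 0.00013193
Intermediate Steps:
r(n, G) = -5 + (2 + G)**2 (r(n, G) = -5 + (G + 2)**2 = -5 + (2 + G)**2)
1/(r(1/(-1), 82) + (-23)**2) = 1/((-5 + (2 + 82)**2) + (-23)**2) = 1/((-5 + 84**2) + 529) = 1/((-5 + 7056) + 529) = 1/(7051 + 529) = 1/7580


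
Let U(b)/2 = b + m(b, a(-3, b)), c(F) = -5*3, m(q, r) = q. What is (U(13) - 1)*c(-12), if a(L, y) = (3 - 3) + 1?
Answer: -765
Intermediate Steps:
a(L, y) = 1 (a(L, y) = 0 + 1 = 1)
c(F) = -15
U(b) = 4*b (U(b) = 2*(b + b) = 2*(2*b) = 4*b)
(U(13) - 1)*c(-12) = (4*13 - 1)*(-15) = (52 - 1)*(-15) = 51*(-15) = -765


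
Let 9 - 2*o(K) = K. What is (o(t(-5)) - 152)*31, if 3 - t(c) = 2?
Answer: -4588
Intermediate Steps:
t(c) = 1 (t(c) = 3 - 1*2 = 3 - 2 = 1)
o(K) = 9/2 - K/2
(o(t(-5)) - 152)*31 = ((9/2 - 1/2*1) - 152)*31 = ((9/2 - 1/2) - 152)*31 = (4 - 152)*31 = -148*31 = -4588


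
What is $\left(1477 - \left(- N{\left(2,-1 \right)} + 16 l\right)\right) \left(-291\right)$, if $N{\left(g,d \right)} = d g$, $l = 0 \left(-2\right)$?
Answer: $-429225$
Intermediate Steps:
$l = 0$
$\left(1477 - \left(- N{\left(2,-1 \right)} + 16 l\right)\right) \left(-291\right) = \left(1477 - 2\right) \left(-291\right) = 1475 \left(-291\right) = -429225$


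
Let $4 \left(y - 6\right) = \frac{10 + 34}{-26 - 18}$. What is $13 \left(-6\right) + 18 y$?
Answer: $\frac{51}{2} \approx 25.5$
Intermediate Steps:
$y = \frac{23}{4}$ ($y = 6 + \frac{\left(10 + 34\right) \frac{1}{-26 - 18}}{4} = 6 + \frac{44 \frac{1}{-44}}{4} = 6 + \frac{44 \left(- \frac{1}{44}\right)}{4} = 6 + \frac{1}{4} \left(-1\right) = 6 - \frac{1}{4} = \frac{23}{4} \approx 5.75$)
$13 \left(-6\right) + 18 y = 13 \left(-6\right) + 18 \cdot \frac{23}{4} = -78 + \frac{207}{2} = \frac{51}{2}$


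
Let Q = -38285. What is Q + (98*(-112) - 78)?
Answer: -49339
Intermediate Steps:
Q + (98*(-112) - 78) = -38285 + (98*(-112) - 78) = -38285 + (-10976 - 78) = -38285 - 11054 = -49339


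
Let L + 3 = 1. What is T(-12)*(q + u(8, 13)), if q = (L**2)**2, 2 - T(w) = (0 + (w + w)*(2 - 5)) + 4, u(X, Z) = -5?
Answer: -814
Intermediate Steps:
L = -2 (L = -3 + 1 = -2)
T(w) = -2 + 6*w (T(w) = 2 - ((0 + (w + w)*(2 - 5)) + 4) = 2 - ((0 + (2*w)*(-3)) + 4) = 2 - ((0 - 6*w) + 4) = 2 - (-6*w + 4) = 2 - (4 - 6*w) = 2 + (-4 + 6*w) = -2 + 6*w)
q = 16 (q = ((-2)**2)**2 = 4**2 = 16)
T(-12)*(q + u(8, 13)) = (-2 + 6*(-12))*(16 - 5) = (-2 - 72)*11 = -74*11 = -814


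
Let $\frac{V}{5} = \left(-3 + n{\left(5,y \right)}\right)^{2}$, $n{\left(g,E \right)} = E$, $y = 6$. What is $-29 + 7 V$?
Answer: $286$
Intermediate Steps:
$V = 45$ ($V = 5 \left(-3 + 6\right)^{2} = 5 \cdot 3^{2} = 5 \cdot 9 = 45$)
$-29 + 7 V = -29 + 7 \cdot 45 = -29 + 315 = 286$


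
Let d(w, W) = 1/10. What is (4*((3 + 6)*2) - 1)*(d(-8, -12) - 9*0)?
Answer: 71/10 ≈ 7.1000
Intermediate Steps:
d(w, W) = ⅒
(4*((3 + 6)*2) - 1)*(d(-8, -12) - 9*0) = (4*((3 + 6)*2) - 1)*(⅒ - 9*0) = (4*(9*2) - 1)*(⅒ + 0) = (4*18 - 1)*(⅒) = (72 - 1)*(⅒) = 71*(⅒) = 71/10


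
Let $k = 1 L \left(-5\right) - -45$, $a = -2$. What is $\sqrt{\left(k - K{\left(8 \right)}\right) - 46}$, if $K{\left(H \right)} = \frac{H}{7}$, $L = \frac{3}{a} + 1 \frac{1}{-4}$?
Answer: $\frac{\sqrt{1295}}{14} \approx 2.5704$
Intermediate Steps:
$L = - \frac{7}{4}$ ($L = \frac{3}{-2} + 1 \frac{1}{-4} = 3 \left(- \frac{1}{2}\right) + 1 \left(- \frac{1}{4}\right) = - \frac{3}{2} - \frac{1}{4} = - \frac{7}{4} \approx -1.75$)
$K{\left(H \right)} = \frac{H}{7}$ ($K{\left(H \right)} = H \frac{1}{7} = \frac{H}{7}$)
$k = \frac{215}{4}$ ($k = 1 \left(- \frac{7}{4}\right) \left(-5\right) - -45 = \left(- \frac{7}{4}\right) \left(-5\right) + 45 = \frac{35}{4} + 45 = \frac{215}{4} \approx 53.75$)
$\sqrt{\left(k - K{\left(8 \right)}\right) - 46} = \sqrt{\left(\frac{215}{4} - \frac{1}{7} \cdot 8\right) - 46} = \sqrt{\left(\frac{215}{4} - \frac{8}{7}\right) - 46} = \sqrt{\frac{1473}{28} - 46} = \sqrt{\frac{185}{28}} = \frac{\sqrt{1295}}{14}$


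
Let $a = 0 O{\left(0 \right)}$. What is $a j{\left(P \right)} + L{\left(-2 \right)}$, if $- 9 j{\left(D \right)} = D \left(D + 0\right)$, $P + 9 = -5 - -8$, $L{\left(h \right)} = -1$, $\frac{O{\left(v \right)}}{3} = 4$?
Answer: $-1$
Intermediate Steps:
$O{\left(v \right)} = 12$ ($O{\left(v \right)} = 3 \cdot 4 = 12$)
$P = -6$ ($P = -9 - -3 = -9 + \left(-5 + 8\right) = -9 + 3 = -6$)
$j{\left(D \right)} = - \frac{D^{2}}{9}$ ($j{\left(D \right)} = - \frac{D \left(D + 0\right)}{9} = - \frac{D D}{9} = - \frac{D^{2}}{9}$)
$a = 0$ ($a = 0 \cdot 12 = 0$)
$a j{\left(P \right)} + L{\left(-2 \right)} = 0 \left(- \frac{\left(-6\right)^{2}}{9}\right) - 1 = 0 \left(\left(- \frac{1}{9}\right) 36\right) - 1 = 0 \left(-4\right) - 1 = 0 - 1 = -1$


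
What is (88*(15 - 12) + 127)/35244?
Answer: 391/35244 ≈ 0.011094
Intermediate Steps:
(88*(15 - 12) + 127)/35244 = (88*3 + 127)*(1/35244) = (264 + 127)*(1/35244) = 391*(1/35244) = 391/35244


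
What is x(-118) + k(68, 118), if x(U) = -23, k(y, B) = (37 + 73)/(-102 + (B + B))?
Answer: -1486/67 ≈ -22.179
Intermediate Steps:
k(y, B) = 110/(-102 + 2*B)
x(-118) + k(68, 118) = -23 + 55/(-51 + 118) = -23 + 55/67 = -1486/67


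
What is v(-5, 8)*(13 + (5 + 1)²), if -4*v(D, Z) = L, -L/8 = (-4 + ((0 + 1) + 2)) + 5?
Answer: 392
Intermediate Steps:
L = -32 (L = -8*((-4 + ((0 + 1) + 2)) + 5) = -8*((-4 + (1 + 2)) + 5) = -8*((-4 + 3) + 5) = -8*(-1 + 5) = -8*4 = -32)
v(D, Z) = 8 (v(D, Z) = -¼*(-32) = 8)
v(-5, 8)*(13 + (5 + 1)²) = 8*(13 + (5 + 1)²) = 8*(13 + 6²) = 8*(13 + 36) = 8*49 = 392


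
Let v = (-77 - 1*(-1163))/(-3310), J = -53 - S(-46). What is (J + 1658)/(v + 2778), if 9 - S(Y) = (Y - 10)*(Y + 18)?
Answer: 748060/656721 ≈ 1.1391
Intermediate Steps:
S(Y) = 9 - (-10 + Y)*(18 + Y) (S(Y) = 9 - (Y - 10)*(Y + 18) = 9 - (-10 + Y)*(18 + Y))
J = 1506 (J = -53 - (189 - 1*(-46)² - 8*(-46)) = -53 - (189 - 1*2116 + 368) = -53 - (189 - 2116 + 368) = -53 - 1*(-1559) = -53 + 1559 = 1506)
v = -543/1655 (v = (-77 + 1163)*(-1/3310) = 1086*(-1/3310) = -543/1655 ≈ -0.32810)
(J + 1658)/(v + 2778) = (1506 + 1658)/(-543/1655 + 2778) = 3164/(4597047/1655) = 3164*(1655/4597047) = 748060/656721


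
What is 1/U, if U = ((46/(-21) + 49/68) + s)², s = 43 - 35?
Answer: 2039184/86955625 ≈ 0.023451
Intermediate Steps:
s = 8
U = 86955625/2039184 (U = ((46/(-21) + 49/68) + 8)² = ((46*(-1/21) + 49*(1/68)) + 8)² = ((-46/21 + 49/68) + 8)² = (-2099/1428 + 8)² = (9325/1428)² = 86955625/2039184 ≈ 42.642)
1/U = 1/(86955625/2039184) = 2039184/86955625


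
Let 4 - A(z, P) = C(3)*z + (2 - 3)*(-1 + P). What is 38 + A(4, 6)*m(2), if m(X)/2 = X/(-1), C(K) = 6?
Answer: 98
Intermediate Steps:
A(z, P) = 3 + P - 6*z (A(z, P) = 4 - (6*z + (2 - 3)*(-1 + P)) = 4 - (6*z - (-1 + P)) = 4 - (6*z + (1 - P)) = 4 - (1 - P + 6*z) = 4 + (-1 + P - 6*z) = 3 + P - 6*z)
m(X) = -2*X (m(X) = 2*(X/(-1)) = 2*(X*(-1)) = 2*(-X) = -2*X)
38 + A(4, 6)*m(2) = 38 + (3 + 6 - 6*4)*(-2*2) = 38 + (3 + 6 - 24)*(-4) = 38 - 15*(-4) = 38 + 60 = 98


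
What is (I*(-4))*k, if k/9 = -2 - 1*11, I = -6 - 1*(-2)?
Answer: -1872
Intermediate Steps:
I = -4 (I = -6 + 2 = -4)
k = -117 (k = 9*(-2 - 1*11) = 9*(-2 - 11) = 9*(-13) = -117)
(I*(-4))*k = -4*(-4)*(-117) = 16*(-117) = -1872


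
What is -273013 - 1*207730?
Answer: -480743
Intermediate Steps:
-273013 - 1*207730 = -273013 - 207730 = -480743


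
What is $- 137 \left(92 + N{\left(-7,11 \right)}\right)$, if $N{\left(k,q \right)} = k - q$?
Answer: $-10138$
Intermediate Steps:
$- 137 \left(92 + N{\left(-7,11 \right)}\right) = - 137 \left(92 - 18\right) = \left(-137\right) 74 = -10138$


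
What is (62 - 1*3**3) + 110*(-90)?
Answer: -9865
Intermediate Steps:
(62 - 1*3**3) + 110*(-90) = (62 - 1*27) - 9900 = (62 - 27) - 9900 = 35 - 9900 = -9865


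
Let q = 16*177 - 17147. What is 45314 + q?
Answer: 30999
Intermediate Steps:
q = -14315 (q = 2832 - 17147 = -14315)
45314 + q = 45314 - 14315 = 30999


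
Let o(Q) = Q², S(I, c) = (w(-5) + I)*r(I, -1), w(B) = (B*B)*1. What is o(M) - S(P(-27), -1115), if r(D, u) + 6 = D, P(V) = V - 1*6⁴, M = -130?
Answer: -1708142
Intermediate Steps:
w(B) = B² (w(B) = B²*1 = B²)
P(V) = -1296 + V (P(V) = V - 1*1296 = V - 1296 = -1296 + V)
r(D, u) = -6 + D
S(I, c) = (-6 + I)*(25 + I) (S(I, c) = ((-5)² + I)*(-6 + I) = (25 + I)*(-6 + I) = (-6 + I)*(25 + I))
o(M) - S(P(-27), -1115) = (-130)² - (-6 + (-1296 - 27))*(25 + (-1296 - 27)) = 16900 - (-6 - 1323)*(25 - 1323) = 16900 - (-1329)*(-1298) = 16900 - 1*1725042 = 16900 - 1725042 = -1708142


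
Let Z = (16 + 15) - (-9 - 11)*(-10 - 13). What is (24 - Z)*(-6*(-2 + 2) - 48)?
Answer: -21744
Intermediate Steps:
Z = -429 (Z = 31 - (-20)*(-23) = 31 - 1*460 = 31 - 460 = -429)
(24 - Z)*(-6*(-2 + 2) - 48) = (24 - 1*(-429))*(-6*(-2 + 2) - 48) = (24 + 429)*(-6*0 - 48) = 453*(0 - 48) = 453*(-48) = -21744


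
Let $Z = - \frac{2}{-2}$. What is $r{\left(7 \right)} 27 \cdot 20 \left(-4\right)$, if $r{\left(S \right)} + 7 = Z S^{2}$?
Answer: $-90720$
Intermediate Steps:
$Z = 1$ ($Z = \left(-2\right) \left(- \frac{1}{2}\right) = 1$)
$r{\left(S \right)} = -7 + S^{2}$ ($r{\left(S \right)} = -7 + 1 S^{2} = -7 + S^{2}$)
$r{\left(7 \right)} 27 \cdot 20 \left(-4\right) = \left(-7 + 7^{2}\right) 27 \cdot 20 \left(-4\right) = \left(-7 + 49\right) 27 \left(-80\right) = 42 \cdot 27 \left(-80\right) = 1134 \left(-80\right) = -90720$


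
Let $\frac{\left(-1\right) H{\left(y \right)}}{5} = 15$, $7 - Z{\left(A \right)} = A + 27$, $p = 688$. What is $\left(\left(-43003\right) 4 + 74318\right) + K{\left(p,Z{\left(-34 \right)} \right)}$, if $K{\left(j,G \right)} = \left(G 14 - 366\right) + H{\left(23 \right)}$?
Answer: $-97939$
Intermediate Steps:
$Z{\left(A \right)} = -20 - A$ ($Z{\left(A \right)} = 7 - \left(A + 27\right) = 7 - \left(27 + A\right) = -20 - A$)
$H{\left(y \right)} = -75$ ($H{\left(y \right)} = \left(-5\right) 15 = -75$)
$K{\left(j,G \right)} = -441 + 14 G$ ($K{\left(j,G \right)} = \left(G 14 - 366\right) - 75 = \left(14 G - 366\right) - 75 = \left(-366 + 14 G\right) - 75 = -441 + 14 G$)
$\left(\left(-43003\right) 4 + 74318\right) + K{\left(p,Z{\left(-34 \right)} \right)} = \left(\left(-43003\right) 4 + 74318\right) - \left(441 - 14 \left(-20 - -34\right)\right) = \left(-172012 + 74318\right) - \left(441 - 14 \left(-20 + 34\right)\right) = -97694 + \left(-441 + 14 \cdot 14\right) = -97694 + \left(-441 + 196\right) = -97694 - 245 = -97939$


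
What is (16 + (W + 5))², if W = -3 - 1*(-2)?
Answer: 400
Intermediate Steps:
W = -1 (W = -3 + 2 = -1)
(16 + (W + 5))² = (16 + (-1 + 5))² = (16 + 4)² = 20² = 400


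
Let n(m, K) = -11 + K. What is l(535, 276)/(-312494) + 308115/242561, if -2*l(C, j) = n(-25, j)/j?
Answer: 53148881301785/41840969137968 ≈ 1.2703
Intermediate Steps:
l(C, j) = -(-11 + j)/(2*j)
l(535, 276)/(-312494) + 308115/242561 = ((1/2)*(11 - 1*276)/276)/(-312494) + 308115/242561 = ((1/2)*(1/276)*(11 - 276))*(-1/312494) + 308115*(1/242561) = ((1/2)*(1/276)*(-265))*(-1/312494) + 308115/242561 = -265/552*(-1/312494) + 308115/242561 = 265/172496688 + 308115/242561 = 53148881301785/41840969137968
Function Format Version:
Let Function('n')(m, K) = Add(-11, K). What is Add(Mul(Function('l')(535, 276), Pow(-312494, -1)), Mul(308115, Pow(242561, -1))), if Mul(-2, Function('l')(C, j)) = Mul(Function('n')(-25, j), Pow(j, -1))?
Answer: Rational(53148881301785, 41840969137968) ≈ 1.2703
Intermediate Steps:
Function('l')(C, j) = Mul(Rational(-1, 2), Pow(j, -1), Add(-11, j)) (Function('l')(C, j) = Mul(Rational(-1, 2), Mul(Add(-11, j), Pow(j, -1))) = Mul(Rational(-1, 2), Mul(Pow(j, -1), Add(-11, j))) = Mul(Rational(-1, 2), Pow(j, -1), Add(-11, j)))
Add(Mul(Function('l')(535, 276), Pow(-312494, -1)), Mul(308115, Pow(242561, -1))) = Add(Mul(Mul(Rational(1, 2), Pow(276, -1), Add(11, Mul(-1, 276))), Pow(-312494, -1)), Mul(308115, Pow(242561, -1))) = Add(Mul(Mul(Rational(1, 2), Rational(1, 276), Add(11, -276)), Rational(-1, 312494)), Mul(308115, Rational(1, 242561))) = Add(Mul(Mul(Rational(1, 2), Rational(1, 276), -265), Rational(-1, 312494)), Rational(308115, 242561)) = Add(Mul(Rational(-265, 552), Rational(-1, 312494)), Rational(308115, 242561)) = Add(Rational(265, 172496688), Rational(308115, 242561)) = Rational(53148881301785, 41840969137968)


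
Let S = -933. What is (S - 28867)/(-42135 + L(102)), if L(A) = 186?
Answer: 29800/41949 ≈ 0.71039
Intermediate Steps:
(S - 28867)/(-42135 + L(102)) = (-933 - 28867)/(-42135 + 186) = -29800/(-41949) = -29800*(-1/41949) = 29800/41949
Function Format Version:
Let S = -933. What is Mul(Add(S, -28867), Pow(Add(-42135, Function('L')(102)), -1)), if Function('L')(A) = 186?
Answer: Rational(29800, 41949) ≈ 0.71039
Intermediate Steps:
Mul(Add(S, -28867), Pow(Add(-42135, Function('L')(102)), -1)) = Mul(Add(-933, -28867), Pow(Add(-42135, 186), -1)) = Mul(-29800, Pow(-41949, -1)) = Mul(-29800, Rational(-1, 41949)) = Rational(29800, 41949)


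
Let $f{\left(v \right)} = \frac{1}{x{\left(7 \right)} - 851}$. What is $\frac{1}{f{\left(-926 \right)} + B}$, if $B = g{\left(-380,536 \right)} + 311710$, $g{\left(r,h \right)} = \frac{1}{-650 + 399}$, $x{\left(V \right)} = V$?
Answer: $\frac{211844}{66033892145} \approx 3.2081 \cdot 10^{-6}$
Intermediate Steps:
$g{\left(r,h \right)} = - \frac{1}{251}$ ($g{\left(r,h \right)} = \frac{1}{-251} = - \frac{1}{251}$)
$f{\left(v \right)} = - \frac{1}{844}$ ($f{\left(v \right)} = \frac{1}{7 - 851} = \frac{1}{-844} = - \frac{1}{844}$)
$B = \frac{78239209}{251}$ ($B = - \frac{1}{251} + 311710 = \frac{78239209}{251} \approx 3.1171 \cdot 10^{5}$)
$\frac{1}{f{\left(-926 \right)} + B} = \frac{1}{- \frac{1}{844} + \frac{78239209}{251}} = \frac{1}{\frac{66033892145}{211844}} = \frac{211844}{66033892145}$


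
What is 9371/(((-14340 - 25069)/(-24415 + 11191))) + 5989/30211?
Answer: 3744046704445/1190585299 ≈ 3144.7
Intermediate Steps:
9371/(((-14340 - 25069)/(-24415 + 11191))) + 5989/30211 = 9371/((-39409/(-13224))) + 5989*(1/30211) = 9371/((-39409*(-1/13224))) + 5989/30211 = 9371/(39409/13224) + 5989/30211 = 9371*(13224/39409) + 5989/30211 = 123922104/39409 + 5989/30211 = 3744046704445/1190585299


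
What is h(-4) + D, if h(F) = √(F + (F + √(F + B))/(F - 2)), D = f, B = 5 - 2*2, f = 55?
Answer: 55 + √(-120 - 6*I*√3)/6 ≈ 55.079 - 1.8274*I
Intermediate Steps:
B = 1 (B = 5 - 4 = 1)
D = 55
h(F) = √(F + (F + √(1 + F))/(-2 + F)) (h(F) = √(F + (F + √(F + 1))/(F - 2)) = √(F + (F + √(1 + F))/(-2 + F)))
h(-4) + D = √(((-4)² + √(1 - 4) - 1*(-4))/(-2 - 4)) + 55 = √((16 + √(-3) + 4)/(-6)) + 55 = √(-(16 + I*√3 + 4)/6) + 55 = √(-(20 + I*√3)/6) + 55 = √(-10/3 - I*√3/6) + 55 = 55 + √(-10/3 - I*√3/6)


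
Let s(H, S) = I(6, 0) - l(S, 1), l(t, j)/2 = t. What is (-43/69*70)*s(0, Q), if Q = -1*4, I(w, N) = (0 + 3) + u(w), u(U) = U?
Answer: -51170/69 ≈ -741.59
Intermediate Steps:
l(t, j) = 2*t
I(w, N) = 3 + w (I(w, N) = (0 + 3) + w = 3 + w)
Q = -4
s(H, S) = 9 - 2*S (s(H, S) = (3 + 6) - 2*S = 9 - 2*S)
(-43/69*70)*s(0, Q) = (-43/69*70)*(9 - 2*(-4)) = (-43*1/69*70)*(9 + 8) = -43/69*70*17 = -3010/69*17 = -51170/69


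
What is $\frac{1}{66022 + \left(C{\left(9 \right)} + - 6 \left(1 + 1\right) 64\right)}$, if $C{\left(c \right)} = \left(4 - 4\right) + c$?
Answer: $\frac{1}{65263} \approx 1.5323 \cdot 10^{-5}$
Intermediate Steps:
$C{\left(c \right)} = c$ ($C{\left(c \right)} = 0 + c = c$)
$\frac{1}{66022 + \left(C{\left(9 \right)} + - 6 \left(1 + 1\right) 64\right)} = \frac{1}{66022 + \left(9 + - 6 \left(1 + 1\right) 64\right)} = \frac{1}{66022 + \left(9 + \left(-6\right) 2 \cdot 64\right)} = \frac{1}{66022 + \left(9 - 768\right)} = \frac{1}{66022 - 759} = \frac{1}{65263}$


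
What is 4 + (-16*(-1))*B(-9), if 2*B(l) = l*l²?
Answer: -5828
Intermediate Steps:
B(l) = l³/2 (B(l) = (l*l²)/2 = l³/2)
4 + (-16*(-1))*B(-9) = 4 + (-16*(-1))*((½)*(-9)³) = 4 + 16*((½)*(-729)) = 4 + 16*(-729/2) = 4 - 5832 = -5828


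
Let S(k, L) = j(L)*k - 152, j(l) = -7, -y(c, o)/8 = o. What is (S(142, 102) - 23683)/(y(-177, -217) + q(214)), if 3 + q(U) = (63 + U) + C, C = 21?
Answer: -24829/2031 ≈ -12.225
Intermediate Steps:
y(c, o) = -8*o
S(k, L) = -152 - 7*k (S(k, L) = -7*k - 152 = -152 - 7*k)
q(U) = 81 + U (q(U) = -3 + ((63 + U) + 21) = -3 + (84 + U) = 81 + U)
(S(142, 102) - 23683)/(y(-177, -217) + q(214)) = ((-152 - 7*142) - 23683)/(-8*(-217) + (81 + 214)) = ((-152 - 994) - 23683)/(1736 + 295) = (-1146 - 23683)/2031 = -24829*1/2031 = -24829/2031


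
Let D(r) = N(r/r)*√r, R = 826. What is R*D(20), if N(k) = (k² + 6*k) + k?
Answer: 13216*√5 ≈ 29552.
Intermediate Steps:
N(k) = k² + 7*k
D(r) = 8*√r (D(r) = ((r/r)*(7 + r/r))*√r = (1*(7 + 1))*√r = (1*8)*√r = 8*√r)
R*D(20) = 826*(8*√20) = 826*(8*(2*√5)) = 826*(16*√5) = 13216*√5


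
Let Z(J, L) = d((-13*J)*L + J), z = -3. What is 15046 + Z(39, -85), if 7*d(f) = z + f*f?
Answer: 1860647275/7 ≈ 2.6581e+8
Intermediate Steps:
d(f) = -3/7 + f²/7 (d(f) = (-3 + f*f)/7 = (-3 + f²)/7 = -3/7 + f²/7)
Z(J, L) = -3/7 + (J - 13*J*L)²/7 (Z(J, L) = -3/7 + ((-13*J)*L + J)²/7 = -3/7 + (-13*J*L + J)²/7 = -3/7 + (J - 13*J*L)²/7)
15046 + Z(39, -85) = 15046 + (-3/7 + (⅐)*39²*(-1 + 13*(-85))²) = 15046 + (-3/7 + (⅐)*1521*(-1 - 1105)²) = 15046 + (-3/7 + (⅐)*1521*(-1106)²) = 15046 + (-3/7 + (⅐)*1521*1223236) = 15046 + (-3/7 + 265791708) = 15046 + 1860541953/7 = 1860647275/7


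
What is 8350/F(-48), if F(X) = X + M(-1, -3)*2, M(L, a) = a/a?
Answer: -4175/23 ≈ -181.52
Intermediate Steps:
M(L, a) = 1
F(X) = 2 + X (F(X) = X + 1*2 = X + 2 = 2 + X)
8350/F(-48) = 8350/(2 - 48) = 8350/(-46) = 8350*(-1/46) = -4175/23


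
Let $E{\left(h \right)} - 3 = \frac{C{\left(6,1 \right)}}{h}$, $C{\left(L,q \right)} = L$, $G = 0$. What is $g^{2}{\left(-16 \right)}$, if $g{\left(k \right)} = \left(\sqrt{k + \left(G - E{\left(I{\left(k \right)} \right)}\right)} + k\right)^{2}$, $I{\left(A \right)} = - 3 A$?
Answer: $\frac{2337649}{64} - 11370 i \sqrt{34} \approx 36526.0 - 66298.0 i$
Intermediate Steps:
$E{\left(h \right)} = 3 + \frac{6}{h}$
$g{\left(k \right)} = \left(k + \sqrt{-3 + k + \frac{2}{k}}\right)^{2}$ ($g{\left(k \right)} = \left(\sqrt{k + \left(0 - \left(3 + \frac{6}{\left(-3\right) k}\right)\right)} + k\right)^{2} = \left(\sqrt{k + \left(0 - \left(3 + 6 \left(- \frac{1}{3 k}\right)\right)\right)} + k\right)^{2} = \left(\sqrt{k + \left(0 - \left(3 - \frac{2}{k}\right)\right)} + k\right)^{2} = \left(\sqrt{k - \left(3 - \frac{2}{k}\right)} + k\right)^{2} = \left(\sqrt{-3 + k + \frac{2}{k}} + k\right)^{2} = \left(k + \sqrt{-3 + k + \frac{2}{k}}\right)^{2}$)
$g^{2}{\left(-16 \right)} = \left(\left(-16 + \sqrt{-3 - 16 + \frac{2}{-16}}\right)^{2}\right)^{2} = \left(\left(-16 + \sqrt{-3 - 16 + 2 \left(- \frac{1}{16}\right)}\right)^{2}\right)^{2} = \left(\left(-16 + \sqrt{-3 - 16 - \frac{1}{8}}\right)^{2}\right)^{2} = \left(\left(-16 + \sqrt{- \frac{153}{8}}\right)^{2}\right)^{2} = \left(\left(-16 + \frac{3 i \sqrt{34}}{4}\right)^{2}\right)^{2} = \left(-16 + \frac{3 i \sqrt{34}}{4}\right)^{4}$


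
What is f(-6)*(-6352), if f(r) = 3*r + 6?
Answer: 76224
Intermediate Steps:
f(r) = 6 + 3*r
f(-6)*(-6352) = (6 + 3*(-6))*(-6352) = (6 - 18)*(-6352) = -12*(-6352) = 76224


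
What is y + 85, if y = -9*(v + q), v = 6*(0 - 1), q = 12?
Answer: 31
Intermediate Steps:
v = -6 (v = 6*(-1) = -6)
y = -54 (y = -9*(-6 + 12) = -9*6 = -54)
y + 85 = -54 + 85 = 31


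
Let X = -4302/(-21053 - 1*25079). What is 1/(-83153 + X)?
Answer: -23066/1918004947 ≈ -1.2026e-5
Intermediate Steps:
X = 2151/23066 (X = -4302/(-21053 - 25079) = -4302/(-46132) = -4302*(-1/46132) = 2151/23066 ≈ 0.093254)
1/(-83153 + X) = 1/(-83153 + 2151/23066) = 1/(-1918004947/23066) = -23066/1918004947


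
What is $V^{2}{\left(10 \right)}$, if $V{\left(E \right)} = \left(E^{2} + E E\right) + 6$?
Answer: $42436$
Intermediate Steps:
$V{\left(E \right)} = 6 + 2 E^{2}$ ($V{\left(E \right)} = \left(E^{2} + E^{2}\right) + 6 = 2 E^{2} + 6 = 6 + 2 E^{2}$)
$V^{2}{\left(10 \right)} = \left(6 + 2 \cdot 10^{2}\right)^{2} = \left(6 + 2 \cdot 100\right)^{2} = \left(6 + 200\right)^{2} = 206^{2} = 42436$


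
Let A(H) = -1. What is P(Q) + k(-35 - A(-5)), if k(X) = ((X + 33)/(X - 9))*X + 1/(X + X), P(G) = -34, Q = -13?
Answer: -101771/2924 ≈ -34.805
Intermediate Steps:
k(X) = 1/(2*X) + X*(33 + X)/(-9 + X) (k(X) = ((33 + X)/(-9 + X))*X + 1/(2*X) = X*(33 + X)/(-9 + X) + 1/(2*X) = 1/(2*X) + X*(33 + X)/(-9 + X))
P(Q) + k(-35 - A(-5)) = -34 + (-9 + (-35 - 1*(-1)) + 2*(-35 - 1*(-1))³ + 66*(-35 - 1*(-1))²)/(2*(-35 - 1*(-1))*(-9 + (-35 - 1*(-1)))) = -34 + (-9 + (-35 + 1) + 2*(-35 + 1)³ + 66*(-35 + 1)²)/(2*(-35 + 1)*(-9 + (-35 + 1))) = -34 + (½)*(-9 - 34 + 2*(-34)³ + 66*(-34)²)/(-34*(-9 - 34)) = -34 + (½)*(-1/34)*(-9 - 34 + 2*(-39304) + 66*1156)/(-43) = -34 + (½)*(-1/34)*(-1/43)*(-9 - 34 - 78608 + 76296) = -34 + (½)*(-1/34)*(-1/43)*(-2355) = -34 - 2355/2924 = -101771/2924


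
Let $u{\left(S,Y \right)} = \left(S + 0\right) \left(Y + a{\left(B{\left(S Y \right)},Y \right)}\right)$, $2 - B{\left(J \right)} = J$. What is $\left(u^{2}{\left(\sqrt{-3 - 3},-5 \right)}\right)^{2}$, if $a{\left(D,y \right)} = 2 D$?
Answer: $12830436 + 862560 i \sqrt{6} \approx 1.283 \cdot 10^{7} + 2.1128 \cdot 10^{6} i$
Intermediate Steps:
$B{\left(J \right)} = 2 - J$
$u{\left(S,Y \right)} = S \left(4 + Y - 2 S Y\right)$ ($u{\left(S,Y \right)} = \left(S + 0\right) \left(Y + 2 \left(2 - S Y\right)\right) = S \left(Y + 2 \left(2 - S Y\right)\right) = S \left(Y - \left(-4 + 2 S Y\right)\right) = S \left(4 + Y - 2 S Y\right)$)
$\left(u^{2}{\left(\sqrt{-3 - 3},-5 \right)}\right)^{2} = \left(\left(\sqrt{-3 - 3} \left(4 - 5 - 2 \sqrt{-3 - 3} \left(-5\right)\right)\right)^{2}\right)^{2} = \left(\left(\sqrt{-6} \left(4 - 5 - 2 \sqrt{-6} \left(-5\right)\right)\right)^{2}\right)^{2} = \left(\left(i \sqrt{6} \left(4 - 5 - 2 i \sqrt{6} \left(-5\right)\right)\right)^{2}\right)^{2} = \left(\left(i \sqrt{6} \left(4 - 5 + 10 i \sqrt{6}\right)\right)^{2}\right)^{2} = \left(\left(i \sqrt{6} \left(-1 + 10 i \sqrt{6}\right)\right)^{2}\right)^{2} = \left(- 6 \left(-1 + 10 i \sqrt{6}\right)^{2}\right)^{2} = 36 \left(-1 + 10 i \sqrt{6}\right)^{4}$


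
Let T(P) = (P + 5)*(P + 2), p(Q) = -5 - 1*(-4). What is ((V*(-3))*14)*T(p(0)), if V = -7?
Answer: 1176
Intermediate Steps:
p(Q) = -1 (p(Q) = -5 + 4 = -1)
T(P) = (2 + P)*(5 + P) (T(P) = (5 + P)*(2 + P) = (2 + P)*(5 + P))
((V*(-3))*14)*T(p(0)) = (-7*(-3)*14)*(10 + (-1)² + 7*(-1)) = (21*14)*(10 + 1 - 7) = 294*4 = 1176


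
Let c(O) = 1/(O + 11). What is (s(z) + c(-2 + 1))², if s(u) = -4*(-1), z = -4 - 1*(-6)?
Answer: 1681/100 ≈ 16.810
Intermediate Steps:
c(O) = 1/(11 + O)
z = 2 (z = -4 + 6 = 2)
s(u) = 4
(s(z) + c(-2 + 1))² = (4 + 1/(11 + (-2 + 1)))² = (4 + 1/(11 - 1))² = (4 + 1/10)² = (4 + ⅒)² = (41/10)² = 1681/100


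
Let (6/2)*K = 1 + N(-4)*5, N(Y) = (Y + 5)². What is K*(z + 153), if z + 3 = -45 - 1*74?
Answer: 62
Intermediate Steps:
N(Y) = (5 + Y)²
z = -122 (z = -3 + (-45 - 1*74) = -3 + (-45 - 74) = -3 - 119 = -122)
K = 2 (K = (1 + (5 - 4)²*5)/3 = (1 + 1²*5)/3 = (1 + 1*5)/3 = (1 + 5)/3 = (⅓)*6 = 2)
K*(z + 153) = 2*(-122 + 153) = 2*31 = 62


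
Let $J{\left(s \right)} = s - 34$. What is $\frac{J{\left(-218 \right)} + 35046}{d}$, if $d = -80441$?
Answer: $- \frac{34794}{80441} \approx -0.43254$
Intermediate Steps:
$J{\left(s \right)} = -34 + s$
$\frac{J{\left(-218 \right)} + 35046}{d} = \frac{\left(-34 - 218\right) + 35046}{-80441} = \left(-252 + 35046\right) \left(- \frac{1}{80441}\right) = 34794 \left(- \frac{1}{80441}\right) = - \frac{34794}{80441}$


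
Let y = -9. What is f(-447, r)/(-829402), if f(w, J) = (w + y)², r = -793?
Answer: -103968/414701 ≈ -0.25071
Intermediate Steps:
f(w, J) = (-9 + w)² (f(w, J) = (w - 9)² = (-9 + w)²)
f(-447, r)/(-829402) = (-9 - 447)²/(-829402) = (-456)²*(-1/829402) = 207936*(-1/829402) = -103968/414701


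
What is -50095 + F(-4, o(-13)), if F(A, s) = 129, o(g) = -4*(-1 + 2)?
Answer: -49966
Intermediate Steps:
o(g) = -4 (o(g) = -4*1 = -4)
-50095 + F(-4, o(-13)) = -50095 + 129 = -49966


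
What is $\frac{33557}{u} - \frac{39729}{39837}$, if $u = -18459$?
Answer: $- \frac{98579420}{35016723} \approx -2.8152$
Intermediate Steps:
$\frac{33557}{u} - \frac{39729}{39837} = \frac{33557}{-18459} - \frac{39729}{39837} = 33557 \left(- \frac{1}{18459}\right) - \frac{13243}{13279} = - \frac{33557}{18459} - \frac{13243}{13279} = - \frac{98579420}{35016723}$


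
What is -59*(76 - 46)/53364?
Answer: -295/8894 ≈ -0.033168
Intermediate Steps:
-59*(76 - 46)/53364 = -59*30*(1/53364) = -1770*1/53364 = -295/8894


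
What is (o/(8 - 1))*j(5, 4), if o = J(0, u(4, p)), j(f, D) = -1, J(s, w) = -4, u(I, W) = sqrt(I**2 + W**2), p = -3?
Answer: 4/7 ≈ 0.57143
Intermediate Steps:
o = -4
(o/(8 - 1))*j(5, 4) = -4/(8 - 1)*(-1) = -4/7*(-1) = 4/7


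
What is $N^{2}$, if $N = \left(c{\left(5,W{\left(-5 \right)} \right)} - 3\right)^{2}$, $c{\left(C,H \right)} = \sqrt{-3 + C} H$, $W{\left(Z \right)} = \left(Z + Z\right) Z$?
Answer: $25270081 - 3005400 \sqrt{2} \approx 2.102 \cdot 10^{7}$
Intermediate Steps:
$W{\left(Z \right)} = 2 Z^{2}$ ($W{\left(Z \right)} = 2 Z Z = 2 Z^{2}$)
$c{\left(C,H \right)} = H \sqrt{-3 + C}$
$N = \left(-3 + 50 \sqrt{2}\right)^{2}$ ($N = \left(2 \left(-5\right)^{2} \sqrt{-3 + 5} - 3\right)^{2} = \left(2 \cdot 25 \sqrt{2} - 3\right)^{2} = \left(50 \sqrt{2} - 3\right)^{2} = \left(-3 + 50 \sqrt{2}\right)^{2} \approx 4584.7$)
$N^{2} = \left(5009 - 300 \sqrt{2}\right)^{2}$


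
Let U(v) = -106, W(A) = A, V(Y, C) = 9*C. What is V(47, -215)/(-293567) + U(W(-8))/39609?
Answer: 45525313/11627895303 ≈ 0.0039152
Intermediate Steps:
V(47, -215)/(-293567) + U(W(-8))/39609 = (9*(-215))/(-293567) - 106/39609 = -1935*(-1/293567) - 106*1/39609 = 1935/293567 - 106/39609 = 45525313/11627895303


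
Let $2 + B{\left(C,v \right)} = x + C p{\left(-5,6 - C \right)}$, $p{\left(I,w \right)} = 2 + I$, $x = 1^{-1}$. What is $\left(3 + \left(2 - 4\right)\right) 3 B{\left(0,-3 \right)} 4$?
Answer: $-12$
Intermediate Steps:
$x = 1$
$B{\left(C,v \right)} = -1 - 3 C$ ($B{\left(C,v \right)} = -2 + \left(1 + C \left(2 - 5\right)\right) = -2 + \left(1 + C \left(-3\right)\right) = -2 - \left(-1 + 3 C\right) = -1 - 3 C$)
$\left(3 + \left(2 - 4\right)\right) 3 B{\left(0,-3 \right)} 4 = \left(3 + \left(2 - 4\right)\right) 3 \left(-1 - 0\right) 4 = \left(3 - 2\right) 3 \left(-1 + 0\right) 4 = 1 \cdot 3 \left(-1\right) 4 = 3 \left(-1\right) 4 = \left(-3\right) 4 = -12$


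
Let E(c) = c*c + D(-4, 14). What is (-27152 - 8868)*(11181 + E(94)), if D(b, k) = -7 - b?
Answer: -720904280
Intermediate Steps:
E(c) = -3 + c² (E(c) = c*c + (-7 - 1*(-4)) = c² + (-7 + 4) = c² - 3 = -3 + c²)
(-27152 - 8868)*(11181 + E(94)) = (-27152 - 8868)*(11181 + (-3 + 94²)) = -36020*(11181 + (-3 + 8836)) = -36020*(11181 + 8833) = -36020*20014 = -720904280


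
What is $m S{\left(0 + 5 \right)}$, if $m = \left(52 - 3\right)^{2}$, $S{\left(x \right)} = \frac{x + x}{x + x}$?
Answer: $2401$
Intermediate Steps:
$S{\left(x \right)} = 1$ ($S{\left(x \right)} = \frac{2 x}{2 x} = 2 x \frac{1}{2 x} = 1$)
$m = 2401$ ($m = 49^{2} = 2401$)
$m S{\left(0 + 5 \right)} = 2401 \cdot 1 = 2401$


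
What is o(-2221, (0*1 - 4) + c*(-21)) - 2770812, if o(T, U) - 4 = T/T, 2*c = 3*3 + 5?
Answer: -2770807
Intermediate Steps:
c = 7 (c = (3*3 + 5)/2 = (9 + 5)/2 = (1/2)*14 = 7)
o(T, U) = 5 (o(T, U) = 4 + T/T = 4 + 1 = 5)
o(-2221, (0*1 - 4) + c*(-21)) - 2770812 = 5 - 2770812 = -2770807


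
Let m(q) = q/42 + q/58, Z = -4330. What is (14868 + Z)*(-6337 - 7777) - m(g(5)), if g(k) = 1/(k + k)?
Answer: -181157198381/1218 ≈ -1.4873e+8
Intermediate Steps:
g(k) = 1/(2*k)
m(q) = 25*q/609 (m(q) = q*(1/42) + q*(1/58) = q/42 + q/58 = 25*q/609)
(14868 + Z)*(-6337 - 7777) - m(g(5)) = (14868 - 4330)*(-6337 - 7777) - 25*(1/2)/5/609 = 10538*(-14114) - 25*(1/2)*(1/5)/609 = -148733332 - 25/(609*10) = -148733332 - 1*5/1218 = -148733332 - 5/1218 = -181157198381/1218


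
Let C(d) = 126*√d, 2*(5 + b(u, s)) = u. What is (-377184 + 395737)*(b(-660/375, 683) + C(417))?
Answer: -2727291/25 + 2337678*√417 ≈ 4.7628e+7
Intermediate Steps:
b(u, s) = -5 + u/2
(-377184 + 395737)*(b(-660/375, 683) + C(417)) = (-377184 + 395737)*((-5 + (-660/375)/2) + 126*√417) = 18553*((-5 + (-660*1/375)/2) + 126*√417) = 18553*((-5 + (½)*(-44/25)) + 126*√417) = 18553*((-5 - 22/25) + 126*√417) = 18553*(-147/25 + 126*√417) = -2727291/25 + 2337678*√417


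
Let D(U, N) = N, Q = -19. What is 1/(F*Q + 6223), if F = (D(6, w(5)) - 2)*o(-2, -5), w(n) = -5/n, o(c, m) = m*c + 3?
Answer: 1/6964 ≈ 0.00014360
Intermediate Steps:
o(c, m) = 3 + c*m (o(c, m) = c*m + 3 = 3 + c*m)
F = -39 (F = (-5/5 - 2)*(3 - 2*(-5)) = (-5*⅕ - 2)*(3 + 10) = (-1 - 2)*13 = -3*13 = -39)
1/(F*Q + 6223) = 1/(-39*(-19) + 6223) = 1/(741 + 6223) = 1/6964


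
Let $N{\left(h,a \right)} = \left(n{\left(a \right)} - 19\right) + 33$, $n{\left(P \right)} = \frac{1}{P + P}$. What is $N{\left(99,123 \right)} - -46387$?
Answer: $\frac{11414647}{246} \approx 46401.0$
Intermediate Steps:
$n{\left(P \right)} = \frac{1}{2 P}$
$N{\left(h,a \right)} = 14 + \frac{1}{2 a}$ ($N{\left(h,a \right)} = \left(\frac{1}{2 a} - 19\right) + 33 = \left(-19 + \frac{1}{2 a}\right) + 33 = 14 + \frac{1}{2 a}$)
$N{\left(99,123 \right)} - -46387 = \left(14 + \frac{1}{2 \cdot 123}\right) - -46387 = \left(14 + \frac{1}{2} \cdot \frac{1}{123}\right) + 46387 = \left(14 + \frac{1}{246}\right) + 46387 = \frac{3445}{246} + 46387 = \frac{11414647}{246}$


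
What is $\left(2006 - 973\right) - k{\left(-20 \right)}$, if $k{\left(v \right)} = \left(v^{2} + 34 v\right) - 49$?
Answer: $1362$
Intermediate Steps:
$k{\left(v \right)} = -49 + v^{2} + 34 v$
$\left(2006 - 973\right) - k{\left(-20 \right)} = \left(2006 - 973\right) - \left(-49 + \left(-20\right)^{2} + 34 \left(-20\right)\right) = \left(2006 - 973\right) - \left(-49 + 400 - 680\right) = 1033 - -329 = 1033 + 329 = 1362$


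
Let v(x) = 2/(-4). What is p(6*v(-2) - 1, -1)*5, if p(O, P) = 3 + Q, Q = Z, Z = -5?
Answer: -10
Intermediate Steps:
Q = -5
v(x) = -½ (v(x) = 2*(-¼) = -½)
p(O, P) = -2 (p(O, P) = 3 - 5 = -2)
p(6*v(-2) - 1, -1)*5 = -2*5 = -10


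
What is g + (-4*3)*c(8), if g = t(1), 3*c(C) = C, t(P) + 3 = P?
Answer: -34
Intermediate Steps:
t(P) = -3 + P
c(C) = C/3
g = -2 (g = -3 + 1 = -2)
g + (-4*3)*c(8) = -2 + (-4*3)*((⅓)*8) = -2 - 12*8/3 = -2 - 32 = -34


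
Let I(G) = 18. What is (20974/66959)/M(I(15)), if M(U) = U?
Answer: 10487/602631 ≈ 0.017402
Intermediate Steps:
(20974/66959)/M(I(15)) = (20974/66959)/18 = (20974*(1/66959))*(1/18) = (20974/66959)*(1/18) = 10487/602631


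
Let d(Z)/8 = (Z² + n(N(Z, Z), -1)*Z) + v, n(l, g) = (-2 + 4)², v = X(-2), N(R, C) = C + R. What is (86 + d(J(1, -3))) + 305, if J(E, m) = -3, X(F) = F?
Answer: 351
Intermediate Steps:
v = -2
n(l, g) = 4 (n(l, g) = 2² = 4)
d(Z) = -16 + 8*Z² + 32*Z (d(Z) = 8*((Z² + 4*Z) - 2) = 8*(-2 + Z² + 4*Z) = -16 + 8*Z² + 32*Z)
(86 + d(J(1, -3))) + 305 = (86 + (-16 + 8*(-3)² + 32*(-3))) + 305 = (86 + (-16 + 8*9 - 96)) + 305 = (86 + (-16 + 72 - 96)) + 305 = (86 - 40) + 305 = 46 + 305 = 351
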